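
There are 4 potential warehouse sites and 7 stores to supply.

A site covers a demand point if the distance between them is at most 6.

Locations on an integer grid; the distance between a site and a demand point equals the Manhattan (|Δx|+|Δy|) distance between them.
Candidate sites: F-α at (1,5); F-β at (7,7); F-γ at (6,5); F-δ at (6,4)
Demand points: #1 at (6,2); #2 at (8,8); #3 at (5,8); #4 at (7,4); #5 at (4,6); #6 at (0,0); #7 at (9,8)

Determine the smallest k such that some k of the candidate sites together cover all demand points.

Coverage sets (demand points within 6 of each site):
  F-α: {#5, #6}
  F-β: {#1, #2, #3, #4, #5, #7}
  F-γ: {#1, #2, #3, #4, #5, #7}
  F-δ: {#1, #2, #3, #4, #5}
No single site covers all 7 demand points.
But {F-α, F-β} covers everything, so the minimum is 2.

2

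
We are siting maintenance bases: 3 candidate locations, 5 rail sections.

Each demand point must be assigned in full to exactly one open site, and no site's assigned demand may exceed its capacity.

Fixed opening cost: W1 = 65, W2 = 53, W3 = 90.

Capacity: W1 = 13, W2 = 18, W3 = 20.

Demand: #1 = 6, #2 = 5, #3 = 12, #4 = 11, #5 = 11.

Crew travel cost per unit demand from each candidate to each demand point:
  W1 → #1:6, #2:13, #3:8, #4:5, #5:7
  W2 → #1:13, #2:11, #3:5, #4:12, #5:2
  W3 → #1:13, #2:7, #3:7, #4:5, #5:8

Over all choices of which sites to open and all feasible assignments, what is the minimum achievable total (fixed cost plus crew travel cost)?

482

Open {W1, W2, W3}; cheapest assignment that respects the capacities:
  W1 (cap 13, load 11): #4 — cost 11×5 = 55
  W2 (cap 18, load 17): #1, #5 — cost 6×13 + 11×2 = 100
  W3 (cap 20, load 17): #2, #3 — cost 5×7 + 12×7 = 119
  Shipping 274, fixed 208 → total 482.
  Any other capacity-feasible assignment to {W1, W2, W3} ships for at least 274.
Total demand is 45 and no other set of sites has combined capacity ≥ 45, so {W1, W2, W3} is the only feasible choice of open sites. Minimum: 482.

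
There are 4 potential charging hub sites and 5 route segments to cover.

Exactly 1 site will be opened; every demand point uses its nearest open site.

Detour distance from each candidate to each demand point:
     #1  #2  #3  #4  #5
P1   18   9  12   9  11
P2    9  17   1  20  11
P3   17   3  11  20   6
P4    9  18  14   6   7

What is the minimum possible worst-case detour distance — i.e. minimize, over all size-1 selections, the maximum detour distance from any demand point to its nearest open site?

18

Open {P1}.
  Farthest demand point is #1 at detour distance 18 (to P1); all others are ≤ 18.
With {P4} the worst case is 18.
With {P2} the worst case is 20.
No size-1 selection achieves below 18.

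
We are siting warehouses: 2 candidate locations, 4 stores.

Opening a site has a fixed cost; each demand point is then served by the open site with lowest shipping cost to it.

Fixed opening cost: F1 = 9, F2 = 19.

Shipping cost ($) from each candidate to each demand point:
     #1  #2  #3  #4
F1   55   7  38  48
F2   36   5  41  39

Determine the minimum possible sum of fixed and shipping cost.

140

Open {F2}: assign each demand point to its cheapest open site.
  #1→F2 36, #2→F2 5, #3→F2 41, #4→F2 39
  shipping cost 121, fixed 19 → total 140.
Compare {F1, F2}: shipping cost 118 + fixed 28 = 146.
Compare {F1}: shipping cost 148 + fixed 9 = 157.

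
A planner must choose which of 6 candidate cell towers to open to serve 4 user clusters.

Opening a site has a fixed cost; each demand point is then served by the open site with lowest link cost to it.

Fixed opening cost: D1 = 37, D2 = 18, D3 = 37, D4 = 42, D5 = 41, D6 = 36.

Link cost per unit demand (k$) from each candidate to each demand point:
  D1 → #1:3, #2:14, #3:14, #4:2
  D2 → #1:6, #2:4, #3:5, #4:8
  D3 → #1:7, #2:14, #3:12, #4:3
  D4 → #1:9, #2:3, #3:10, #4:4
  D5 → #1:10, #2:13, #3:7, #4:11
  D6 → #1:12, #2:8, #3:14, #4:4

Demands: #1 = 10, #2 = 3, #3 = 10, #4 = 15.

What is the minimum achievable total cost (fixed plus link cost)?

177

Open {D1, D2}: assign each demand point to its cheapest open site.
  #1→D1 10×3=30, #2→D2 3×4=12, #3→D2 10×5=50, #4→D1 15×2=30
  link cost 122, fixed 55 → total 177.
Compare {D1, D2, D6}: link cost 122 + fixed 91 = 213.
Compare {D1, D2, D3}: link cost 122 + fixed 92 = 214.
Compare {D1, D2, D4}: link cost 119 + fixed 97 = 216.
All other subsets cost ≥ 213. Minimum total cost: 177.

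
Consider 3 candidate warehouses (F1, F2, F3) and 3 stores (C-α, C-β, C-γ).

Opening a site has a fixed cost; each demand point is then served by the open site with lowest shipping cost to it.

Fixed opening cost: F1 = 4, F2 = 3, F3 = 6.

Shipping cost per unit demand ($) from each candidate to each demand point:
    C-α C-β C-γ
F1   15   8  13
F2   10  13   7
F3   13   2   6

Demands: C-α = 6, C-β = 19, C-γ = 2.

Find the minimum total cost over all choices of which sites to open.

119

Open {F2, F3}: assign each demand point to its cheapest open site.
  C-α→F2 6×10=60, C-β→F3 19×2=38, C-γ→F3 2×6=12
  shipping cost 110, fixed 9 → total 119.
Compare {F1, F2, F3}: shipping cost 110 + fixed 13 = 123.
Compare {F3}: shipping cost 128 + fixed 6 = 134.
Compare {F1, F3}: shipping cost 128 + fixed 10 = 138.
All other subsets cost ≥ 123. Minimum total cost: 119.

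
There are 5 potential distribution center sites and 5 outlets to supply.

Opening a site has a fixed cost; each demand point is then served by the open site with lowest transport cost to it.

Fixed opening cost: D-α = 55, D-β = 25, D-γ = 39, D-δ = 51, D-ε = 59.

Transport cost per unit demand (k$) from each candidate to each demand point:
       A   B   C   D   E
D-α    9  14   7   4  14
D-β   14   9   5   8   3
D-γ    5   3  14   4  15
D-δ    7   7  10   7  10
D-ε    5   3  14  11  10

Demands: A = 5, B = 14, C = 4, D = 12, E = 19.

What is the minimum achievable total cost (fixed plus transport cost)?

Open {D-β, D-γ}: assign each demand point to its cheapest open site.
  A→D-γ 5×5=25, B→D-γ 14×3=42, C→D-β 4×5=20, D→D-γ 12×4=48, E→D-β 19×3=57
  transport cost 192, fixed 64 → total 256.
Compare {D-β, D-γ, D-δ}: transport cost 192 + fixed 115 = 307.
Compare {D-α, D-β, D-γ}: transport cost 192 + fixed 119 = 311.
Compare {D-β, D-γ, D-ε}: transport cost 192 + fixed 123 = 315.
All other subsets cost ≥ 307. Minimum total cost: 256.

256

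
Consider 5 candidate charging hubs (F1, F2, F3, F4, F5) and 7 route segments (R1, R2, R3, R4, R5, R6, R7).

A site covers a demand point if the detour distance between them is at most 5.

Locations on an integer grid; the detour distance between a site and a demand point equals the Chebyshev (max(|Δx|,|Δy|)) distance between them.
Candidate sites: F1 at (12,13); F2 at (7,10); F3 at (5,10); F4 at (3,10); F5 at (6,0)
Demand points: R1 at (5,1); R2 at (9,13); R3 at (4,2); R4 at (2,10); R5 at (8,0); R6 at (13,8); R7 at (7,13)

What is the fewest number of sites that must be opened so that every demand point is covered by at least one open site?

3

Coverage sets (demand points within 5 of each site):
  F1: {R2, R6, R7}
  F2: {R2, R4, R7}
  F3: {R2, R4, R7}
  F4: {R4, R7}
  F5: {R1, R3, R5}
No 2 sites suffice: every size-2 union leaves at least one demand point uncovered.
But {F1, F2, F5} covers everything, so the minimum is 3.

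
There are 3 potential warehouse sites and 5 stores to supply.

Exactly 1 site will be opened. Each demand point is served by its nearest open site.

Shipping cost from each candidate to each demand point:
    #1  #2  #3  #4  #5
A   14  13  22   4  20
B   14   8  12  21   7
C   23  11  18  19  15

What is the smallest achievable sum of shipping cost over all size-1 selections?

62

Open {B}.
  #1→B 14, #2→B 8, #3→B 12, #4→B 21, #5→B 7  ⇒ total 62.
Compare {A}: total 73.
Compare {C}: total 86.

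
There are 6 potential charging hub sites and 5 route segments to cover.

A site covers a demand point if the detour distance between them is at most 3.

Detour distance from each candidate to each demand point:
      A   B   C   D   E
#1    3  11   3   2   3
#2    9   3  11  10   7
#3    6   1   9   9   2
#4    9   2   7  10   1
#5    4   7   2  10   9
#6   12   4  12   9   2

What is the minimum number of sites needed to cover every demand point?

2

Coverage sets (demand points within 3 of each site):
  #1: {A, C, D, E}
  #2: {B}
  #3: {B, E}
  #4: {B, E}
  #5: {C}
  #6: {E}
No single site covers all 5 demand points.
But {#1, #2} covers everything, so the minimum is 2.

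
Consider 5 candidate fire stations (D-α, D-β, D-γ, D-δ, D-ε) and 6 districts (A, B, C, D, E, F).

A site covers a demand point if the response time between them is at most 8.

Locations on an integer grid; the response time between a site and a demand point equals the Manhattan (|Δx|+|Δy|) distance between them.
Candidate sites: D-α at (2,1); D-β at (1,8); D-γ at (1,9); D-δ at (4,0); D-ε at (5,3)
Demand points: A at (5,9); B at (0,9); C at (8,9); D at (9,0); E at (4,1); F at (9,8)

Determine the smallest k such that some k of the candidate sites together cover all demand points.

Coverage sets (demand points within 8 of each site):
  D-α: {D, E}
  D-β: {A, B, C, F}
  D-γ: {A, B, C}
  D-δ: {D, E}
  D-ε: {A, D, E}
No single site covers all 6 demand points.
But {D-α, D-β} covers everything, so the minimum is 2.

2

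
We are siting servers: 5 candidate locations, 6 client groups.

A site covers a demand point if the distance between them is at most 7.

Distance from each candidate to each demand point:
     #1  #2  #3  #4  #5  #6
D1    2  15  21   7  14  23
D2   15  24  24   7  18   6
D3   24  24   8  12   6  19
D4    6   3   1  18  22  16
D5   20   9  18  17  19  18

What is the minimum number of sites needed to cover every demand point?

Coverage sets (demand points within 7 of each site):
  D1: {#1, #4}
  D2: {#4, #6}
  D3: {#5}
  D4: {#1, #2, #3}
  D5: {}
No 2 sites suffice: every size-2 union leaves at least one demand point uncovered.
But {D2, D3, D4} covers everything, so the minimum is 3.

3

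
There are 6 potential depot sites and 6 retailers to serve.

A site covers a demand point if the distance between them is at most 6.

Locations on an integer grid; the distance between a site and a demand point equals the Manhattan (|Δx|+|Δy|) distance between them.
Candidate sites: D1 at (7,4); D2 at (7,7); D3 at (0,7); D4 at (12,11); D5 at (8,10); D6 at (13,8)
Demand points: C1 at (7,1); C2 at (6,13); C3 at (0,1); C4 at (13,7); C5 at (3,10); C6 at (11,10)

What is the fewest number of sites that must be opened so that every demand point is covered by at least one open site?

Coverage sets (demand points within 6 of each site):
  D1: {C1}
  D2: {C1, C4}
  D3: {C3, C5}
  D4: {C4, C6}
  D5: {C2, C5, C6}
  D6: {C4, C6}
No 2 sites suffice: every size-2 union leaves at least one demand point uncovered.
But {D2, D3, D5} covers everything, so the minimum is 3.

3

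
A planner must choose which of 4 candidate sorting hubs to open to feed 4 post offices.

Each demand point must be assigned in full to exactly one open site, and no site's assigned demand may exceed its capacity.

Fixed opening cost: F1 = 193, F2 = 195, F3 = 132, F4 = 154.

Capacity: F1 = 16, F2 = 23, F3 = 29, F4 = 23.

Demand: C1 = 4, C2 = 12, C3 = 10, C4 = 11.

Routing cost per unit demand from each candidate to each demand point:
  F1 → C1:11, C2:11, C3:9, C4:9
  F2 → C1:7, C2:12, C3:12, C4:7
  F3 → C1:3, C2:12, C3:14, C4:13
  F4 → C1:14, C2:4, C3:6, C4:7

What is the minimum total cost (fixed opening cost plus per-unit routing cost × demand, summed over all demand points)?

Open {F3, F4}; cheapest assignment that respects the capacities:
  F3 (cap 29, load 15): C1, C4 — cost 4×3 + 11×13 = 155
  F4 (cap 23, load 22): C2, C3 — cost 12×4 + 10×6 = 108
  Shipping 263, fixed 286 → total 549.
  Any other capacity-feasible assignment to {F3, F4} ships for at least 263.
Compare {F2, F4}: its best feasible assignment gives total 562.
Compare {F1, F4}: its best feasible assignment gives total 598.
Every other set of open sites that can feasibly serve all demand totals ≥ 562 even under its best assignment. Minimum: 549.

549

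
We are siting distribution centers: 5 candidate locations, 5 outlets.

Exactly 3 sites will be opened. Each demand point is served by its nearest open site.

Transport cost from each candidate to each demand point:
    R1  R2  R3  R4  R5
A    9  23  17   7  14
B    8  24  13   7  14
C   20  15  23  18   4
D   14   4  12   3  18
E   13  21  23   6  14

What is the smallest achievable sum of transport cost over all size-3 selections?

Open {B, C, D}.
  R1→B 8, R2→D 4, R3→D 12, R4→D 3, R5→C 4  ⇒ total 31.
Compare {A, C, D}: total 32.
Compare {C, D, E}: total 36.
No size-3 selection does better; minimum is 31.

31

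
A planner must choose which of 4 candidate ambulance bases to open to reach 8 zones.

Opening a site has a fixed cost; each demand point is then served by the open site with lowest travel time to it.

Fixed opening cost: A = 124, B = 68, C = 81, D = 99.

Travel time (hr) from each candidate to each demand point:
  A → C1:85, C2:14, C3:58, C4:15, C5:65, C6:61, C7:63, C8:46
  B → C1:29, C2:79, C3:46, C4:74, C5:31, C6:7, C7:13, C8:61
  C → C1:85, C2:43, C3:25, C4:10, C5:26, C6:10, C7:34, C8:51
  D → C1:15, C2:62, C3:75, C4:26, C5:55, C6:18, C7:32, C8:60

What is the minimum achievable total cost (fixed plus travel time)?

353

Open {B, C}: assign each demand point to its cheapest open site.
  C1→B 29, C2→C 43, C3→C 25, C4→C 10, C5→C 26, C6→B 7, C7→B 13, C8→C 51
  travel time 204, fixed 149 → total 353.
Compare {C}: travel time 284 + fixed 81 = 365.
Compare {C, D}: travel time 212 + fixed 180 = 392.
Compare {A, B}: travel time 201 + fixed 192 = 393.
All other subsets cost ≥ 365. Minimum total cost: 353.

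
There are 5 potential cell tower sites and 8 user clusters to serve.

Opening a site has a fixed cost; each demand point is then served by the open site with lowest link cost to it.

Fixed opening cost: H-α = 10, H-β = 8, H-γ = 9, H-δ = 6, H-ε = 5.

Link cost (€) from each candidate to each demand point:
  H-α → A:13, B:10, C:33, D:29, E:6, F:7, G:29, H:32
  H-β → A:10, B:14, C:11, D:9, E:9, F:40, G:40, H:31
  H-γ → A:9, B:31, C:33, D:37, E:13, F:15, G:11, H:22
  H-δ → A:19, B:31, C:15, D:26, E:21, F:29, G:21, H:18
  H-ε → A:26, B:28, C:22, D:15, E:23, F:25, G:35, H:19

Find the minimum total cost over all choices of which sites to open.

112

Open {H-α, H-β, H-γ}: assign each demand point to its cheapest open site.
  A→H-γ 9, B→H-α 10, C→H-β 11, D→H-β 9, E→H-α 6, F→H-α 7, G→H-γ 11, H→H-γ 22
  link cost 85, fixed 27 → total 112.
Compare {H-α, H-β, H-γ, H-δ}: link cost 81 + fixed 33 = 114.
Compare {H-α, H-β, H-γ, H-ε}: link cost 82 + fixed 32 = 114.
Compare {H-α, H-β, H-δ}: link cost 92 + fixed 24 = 116.
All other subsets cost ≥ 114. Minimum total cost: 112.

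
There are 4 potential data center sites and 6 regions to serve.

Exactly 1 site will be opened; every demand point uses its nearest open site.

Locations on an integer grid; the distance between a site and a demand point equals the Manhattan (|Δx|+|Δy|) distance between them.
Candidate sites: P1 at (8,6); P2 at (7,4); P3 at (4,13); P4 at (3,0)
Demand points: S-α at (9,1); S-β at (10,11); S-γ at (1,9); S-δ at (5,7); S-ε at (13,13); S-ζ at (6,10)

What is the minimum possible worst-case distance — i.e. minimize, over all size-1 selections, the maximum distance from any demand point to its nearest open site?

12

Open {P1}.
  Farthest demand point is S-ε at distance 12 (to P1); all others are ≤ 12.
With {P2} the worst case is 15.
With {P3} the worst case is 17.
No size-1 selection achieves below 12.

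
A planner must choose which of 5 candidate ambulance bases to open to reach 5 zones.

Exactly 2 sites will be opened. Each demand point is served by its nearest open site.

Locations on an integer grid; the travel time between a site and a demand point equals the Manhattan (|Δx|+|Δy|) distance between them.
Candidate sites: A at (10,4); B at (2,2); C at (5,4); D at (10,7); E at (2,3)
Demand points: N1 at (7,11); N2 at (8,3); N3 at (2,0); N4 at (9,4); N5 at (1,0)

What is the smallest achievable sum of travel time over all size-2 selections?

19

Open {A, B}.
  N1→A 10, N2→A 3, N3→B 2, N4→A 1, N5→B 3  ⇒ total 19.
Compare {A, E}: total 21.
Compare {B, C}: total 22.
No size-2 selection does better; minimum is 19.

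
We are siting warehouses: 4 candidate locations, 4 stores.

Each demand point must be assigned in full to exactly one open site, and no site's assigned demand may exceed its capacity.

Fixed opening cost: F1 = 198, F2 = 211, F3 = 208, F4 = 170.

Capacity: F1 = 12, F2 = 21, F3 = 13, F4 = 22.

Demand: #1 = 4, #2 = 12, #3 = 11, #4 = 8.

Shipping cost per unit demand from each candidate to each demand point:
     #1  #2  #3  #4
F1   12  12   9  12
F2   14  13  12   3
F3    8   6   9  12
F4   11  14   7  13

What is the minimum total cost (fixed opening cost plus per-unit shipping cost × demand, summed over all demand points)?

Open {F2, F4}; cheapest assignment that respects the capacities:
  F2 (cap 21, load 20): #2, #4 — cost 12×13 + 8×3 = 180
  F4 (cap 22, load 15): #1, #3 — cost 4×11 + 11×7 = 121
  Shipping 301, fixed 381 → total 682.
  Any other capacity-feasible assignment to {F2, F4} ships for at least 301.
Compare {F2, F3, F4}: its best feasible assignment gives total 806.
Compare {F1, F3, F4}: its best feasible assignment gives total 865.
Every other set of open sites that can feasibly serve all demand totals ≥ 806 even under its best assignment. Minimum: 682.

682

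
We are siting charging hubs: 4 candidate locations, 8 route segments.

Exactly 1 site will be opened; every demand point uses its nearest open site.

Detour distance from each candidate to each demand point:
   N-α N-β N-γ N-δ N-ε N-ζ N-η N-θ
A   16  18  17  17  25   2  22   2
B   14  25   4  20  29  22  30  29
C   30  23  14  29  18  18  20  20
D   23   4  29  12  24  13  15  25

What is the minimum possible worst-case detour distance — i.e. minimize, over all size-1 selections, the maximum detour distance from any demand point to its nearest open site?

Open {A}.
  Farthest demand point is N-ε at detour distance 25 (to A); all others are ≤ 25.
With {D} the worst case is 29.
With {B} the worst case is 30.
No size-1 selection achieves below 25.

25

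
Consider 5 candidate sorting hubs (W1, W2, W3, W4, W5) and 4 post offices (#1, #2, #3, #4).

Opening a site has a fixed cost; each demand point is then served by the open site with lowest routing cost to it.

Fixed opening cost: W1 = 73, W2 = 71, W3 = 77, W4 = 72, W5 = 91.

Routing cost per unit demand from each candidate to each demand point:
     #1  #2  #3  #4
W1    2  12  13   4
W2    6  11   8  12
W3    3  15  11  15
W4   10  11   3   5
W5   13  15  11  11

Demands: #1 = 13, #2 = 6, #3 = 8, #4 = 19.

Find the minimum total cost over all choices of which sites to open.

Open {W1, W4}: assign each demand point to its cheapest open site.
  #1→W1 13×2=26, #2→W4 6×11=66, #3→W4 8×3=24, #4→W1 19×4=76
  routing cost 192, fixed 145 → total 337.
Compare {W1}: routing cost 278 + fixed 73 = 351.
Compare {W3, W4}: routing cost 224 + fixed 149 = 373.
Compare {W1, W2}: routing cost 232 + fixed 144 = 376.
All other subsets cost ≥ 351. Minimum total cost: 337.

337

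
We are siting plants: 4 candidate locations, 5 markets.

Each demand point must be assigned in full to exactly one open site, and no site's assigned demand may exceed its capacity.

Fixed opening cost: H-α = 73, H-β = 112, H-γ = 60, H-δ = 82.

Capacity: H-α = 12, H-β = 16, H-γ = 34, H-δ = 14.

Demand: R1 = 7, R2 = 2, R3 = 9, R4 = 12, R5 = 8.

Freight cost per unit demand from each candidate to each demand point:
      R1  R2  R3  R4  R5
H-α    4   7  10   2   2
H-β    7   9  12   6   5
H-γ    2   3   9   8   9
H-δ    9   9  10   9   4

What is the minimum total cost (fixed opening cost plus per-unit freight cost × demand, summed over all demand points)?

Open {H-α, H-γ}; cheapest assignment that respects the capacities:
  H-α (cap 12, load 12): R4 — cost 12×2 = 24
  H-γ (cap 34, load 26): R1, R2, R3, R5 — cost 7×2 + 2×3 + 9×9 + 8×9 = 173
  Shipping 197, fixed 133 → total 330.
  Any other capacity-feasible assignment to {H-α, H-γ} ships for at least 197.
Compare {H-γ, H-δ}: its best feasible assignment gives total 371.
Compare {H-α, H-γ, H-δ}: its best feasible assignment gives total 372.
Every other set of open sites that can feasibly serve all demand totals ≥ 371 even under its best assignment. Minimum: 330.

330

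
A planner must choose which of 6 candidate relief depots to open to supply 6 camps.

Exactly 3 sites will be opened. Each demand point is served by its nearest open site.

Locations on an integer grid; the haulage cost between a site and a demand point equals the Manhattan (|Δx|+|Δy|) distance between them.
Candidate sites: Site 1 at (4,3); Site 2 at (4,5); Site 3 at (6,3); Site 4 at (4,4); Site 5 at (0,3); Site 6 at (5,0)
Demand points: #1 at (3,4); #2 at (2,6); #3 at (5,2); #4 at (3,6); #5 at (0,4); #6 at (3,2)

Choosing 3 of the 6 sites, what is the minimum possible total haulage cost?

Open {Site 1, Site 2, Site 5}.
  #1→Site 1 2, #2→Site 2 3, #3→Site 1 2, #4→Site 2 2, #5→Site 5 1, #6→Site 1 2  ⇒ total 12.
Compare {Site 1, Site 4, Site 5}: total 13.
Compare {Site 2, Site 4, Site 5}: total 13.
No size-3 selection does better; minimum is 12.

12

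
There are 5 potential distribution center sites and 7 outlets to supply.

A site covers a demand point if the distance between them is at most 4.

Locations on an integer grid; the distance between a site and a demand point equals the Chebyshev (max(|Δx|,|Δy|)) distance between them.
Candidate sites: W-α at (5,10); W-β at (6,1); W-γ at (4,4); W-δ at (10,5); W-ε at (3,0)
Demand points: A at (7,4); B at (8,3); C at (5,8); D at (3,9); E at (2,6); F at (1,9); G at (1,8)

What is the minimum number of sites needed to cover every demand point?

Coverage sets (demand points within 4 of each site):
  W-α: {C, D, E, F, G}
  W-β: {A, B}
  W-γ: {A, B, C, E, G}
  W-δ: {A, B}
  W-ε: {A}
No single site covers all 7 demand points.
But {W-α, W-β} covers everything, so the minimum is 2.

2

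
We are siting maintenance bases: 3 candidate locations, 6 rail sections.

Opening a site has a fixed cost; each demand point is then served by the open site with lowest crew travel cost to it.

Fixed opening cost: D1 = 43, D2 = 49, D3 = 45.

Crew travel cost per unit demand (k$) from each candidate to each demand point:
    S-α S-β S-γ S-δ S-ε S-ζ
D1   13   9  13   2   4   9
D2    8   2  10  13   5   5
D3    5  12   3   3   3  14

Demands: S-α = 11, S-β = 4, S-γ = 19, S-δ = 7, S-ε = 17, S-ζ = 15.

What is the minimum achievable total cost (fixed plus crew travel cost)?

Open {D2, D3}: assign each demand point to its cheapest open site.
  S-α→D3 11×5=55, S-β→D2 4×2=8, S-γ→D3 19×3=57, S-δ→D3 7×3=21, S-ε→D3 17×3=51, S-ζ→D2 15×5=75
  crew travel cost 267, fixed 94 → total 361.
Compare {D1, D2, D3}: crew travel cost 260 + fixed 137 = 397.
Compare {D1, D3}: crew travel cost 348 + fixed 88 = 436.
Compare {D3}: crew travel cost 442 + fixed 45 = 487.
All other subsets cost ≥ 397. Minimum total cost: 361.

361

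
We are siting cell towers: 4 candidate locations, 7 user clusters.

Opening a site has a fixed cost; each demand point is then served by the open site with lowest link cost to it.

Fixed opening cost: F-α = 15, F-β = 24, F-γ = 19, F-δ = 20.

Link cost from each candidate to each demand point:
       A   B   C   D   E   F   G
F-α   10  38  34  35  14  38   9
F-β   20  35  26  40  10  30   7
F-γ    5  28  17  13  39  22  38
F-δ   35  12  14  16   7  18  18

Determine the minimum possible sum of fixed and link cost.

Open {F-α, F-δ}: assign each demand point to its cheapest open site.
  A→F-α 10, B→F-δ 12, C→F-δ 14, D→F-δ 16, E→F-δ 7, F→F-δ 18, G→F-α 9
  link cost 86, fixed 35 → total 121.
Compare {F-γ, F-δ}: link cost 87 + fixed 39 = 126.
Compare {F-α, F-γ, F-δ}: link cost 78 + fixed 54 = 132.
Compare {F-β, F-δ}: link cost 94 + fixed 44 = 138.
All other subsets cost ≥ 126. Minimum total cost: 121.

121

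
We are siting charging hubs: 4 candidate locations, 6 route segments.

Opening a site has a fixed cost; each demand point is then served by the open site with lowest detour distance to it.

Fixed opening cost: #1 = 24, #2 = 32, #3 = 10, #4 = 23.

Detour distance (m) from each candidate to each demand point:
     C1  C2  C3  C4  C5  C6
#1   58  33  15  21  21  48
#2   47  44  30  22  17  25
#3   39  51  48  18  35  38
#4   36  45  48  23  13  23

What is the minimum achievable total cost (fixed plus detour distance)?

188

Open {#1, #4}: assign each demand point to its cheapest open site.
  C1→#4 36, C2→#1 33, C3→#1 15, C4→#1 21, C5→#4 13, C6→#4 23
  detour distance 141, fixed 47 → total 188.
Compare {#1, #3, #4}: detour distance 138 + fixed 57 = 195.
Compare {#1, #3}: detour distance 164 + fixed 34 = 198.
Compare {#4}: detour distance 188 + fixed 23 = 211.
All other subsets cost ≥ 195. Minimum total cost: 188.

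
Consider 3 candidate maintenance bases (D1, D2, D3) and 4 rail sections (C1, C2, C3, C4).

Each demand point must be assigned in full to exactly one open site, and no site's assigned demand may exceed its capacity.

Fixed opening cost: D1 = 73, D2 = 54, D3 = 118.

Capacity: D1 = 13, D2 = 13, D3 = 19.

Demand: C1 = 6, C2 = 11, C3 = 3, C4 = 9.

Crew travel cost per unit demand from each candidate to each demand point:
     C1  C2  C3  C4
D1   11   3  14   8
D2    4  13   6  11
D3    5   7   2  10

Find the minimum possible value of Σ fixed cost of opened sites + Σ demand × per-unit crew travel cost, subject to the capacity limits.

Open {D1, D3}; cheapest assignment that respects the capacities:
  D1 (cap 13, load 11): C2 — cost 11×3 = 33
  D3 (cap 19, load 18): C1, C3, C4 — cost 6×5 + 3×2 + 9×10 = 126
  Shipping 159, fixed 191 → total 350.
  Any other capacity-feasible assignment to {D1, D3} ships for at least 159.
Compare {D2, D3}: its best feasible assignment gives total 396.
Compare {D1, D2, D3}: its best feasible assignment gives total 398.
Every other set of open sites that can feasibly serve all demand totals ≥ 396 even under its best assignment. Minimum: 350.

350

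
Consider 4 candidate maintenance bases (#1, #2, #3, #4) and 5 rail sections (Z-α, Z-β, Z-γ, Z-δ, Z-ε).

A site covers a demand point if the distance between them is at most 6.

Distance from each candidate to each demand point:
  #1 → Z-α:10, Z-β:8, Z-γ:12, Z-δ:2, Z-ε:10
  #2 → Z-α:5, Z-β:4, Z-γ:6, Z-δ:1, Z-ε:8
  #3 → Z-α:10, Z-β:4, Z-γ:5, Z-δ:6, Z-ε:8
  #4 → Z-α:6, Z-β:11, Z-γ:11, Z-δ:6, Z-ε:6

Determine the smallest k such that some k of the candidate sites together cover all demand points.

Coverage sets (demand points within 6 of each site):
  #1: {Z-δ}
  #2: {Z-α, Z-β, Z-γ, Z-δ}
  #3: {Z-β, Z-γ, Z-δ}
  #4: {Z-α, Z-δ, Z-ε}
No single site covers all 5 demand points.
But {#2, #4} covers everything, so the minimum is 2.

2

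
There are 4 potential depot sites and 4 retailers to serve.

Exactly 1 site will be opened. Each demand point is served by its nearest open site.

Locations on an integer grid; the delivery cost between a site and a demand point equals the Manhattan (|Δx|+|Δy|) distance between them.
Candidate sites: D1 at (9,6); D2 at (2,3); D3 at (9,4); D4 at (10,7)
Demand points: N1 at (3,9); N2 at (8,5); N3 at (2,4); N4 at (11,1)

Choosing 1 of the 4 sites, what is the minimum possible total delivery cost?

25

Open {D3}.
  N1→D3 11, N2→D3 2, N3→D3 7, N4→D3 5  ⇒ total 25.
Compare {D1}: total 27.
Compare {D2}: total 27.
No size-1 selection does better; minimum is 25.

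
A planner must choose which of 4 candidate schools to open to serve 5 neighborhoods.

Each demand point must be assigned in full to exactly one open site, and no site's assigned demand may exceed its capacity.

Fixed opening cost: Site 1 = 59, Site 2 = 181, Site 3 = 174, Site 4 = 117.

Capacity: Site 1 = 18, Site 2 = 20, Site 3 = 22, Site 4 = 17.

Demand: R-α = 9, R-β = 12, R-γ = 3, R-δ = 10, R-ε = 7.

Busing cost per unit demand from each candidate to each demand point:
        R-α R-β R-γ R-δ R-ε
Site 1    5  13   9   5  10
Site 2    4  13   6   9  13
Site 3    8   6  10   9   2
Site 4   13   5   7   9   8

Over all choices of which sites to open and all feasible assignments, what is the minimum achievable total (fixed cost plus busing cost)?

Open {Site 1, Site 3, Site 4}; cheapest assignment that respects the capacities:
  Site 1 (cap 18, load 10): R-δ — cost 10×5 = 50
  Site 3 (cap 22, load 16): R-α, R-ε — cost 9×8 + 7×2 = 86
  Site 4 (cap 17, load 15): R-β, R-γ — cost 12×5 + 3×7 = 81
  Shipping 217, fixed 350 → total 567.
  Any other capacity-feasible assignment to {Site 1, Site 3, Site 4} ships for at least 217.
Compare {Site 1, Site 2, Site 4}: its best feasible assignment gives total 591.
Compare {Site 2, Site 3}: its best feasible assignment gives total 597.
Every other set of open sites that can feasibly serve all demand totals ≥ 591 even under its best assignment. Minimum: 567.

567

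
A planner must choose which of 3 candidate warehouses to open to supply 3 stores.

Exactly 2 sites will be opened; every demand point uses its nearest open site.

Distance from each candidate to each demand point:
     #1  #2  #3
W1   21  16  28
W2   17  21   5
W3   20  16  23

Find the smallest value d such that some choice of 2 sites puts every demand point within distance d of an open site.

Open {W1, W2}.
  Farthest demand point is #1 at distance 17 (to W2); all others are ≤ 17.
With {W2, W3} the worst case is 17.
With {W1, W3} the worst case is 23.
No size-2 selection achieves below 17.

17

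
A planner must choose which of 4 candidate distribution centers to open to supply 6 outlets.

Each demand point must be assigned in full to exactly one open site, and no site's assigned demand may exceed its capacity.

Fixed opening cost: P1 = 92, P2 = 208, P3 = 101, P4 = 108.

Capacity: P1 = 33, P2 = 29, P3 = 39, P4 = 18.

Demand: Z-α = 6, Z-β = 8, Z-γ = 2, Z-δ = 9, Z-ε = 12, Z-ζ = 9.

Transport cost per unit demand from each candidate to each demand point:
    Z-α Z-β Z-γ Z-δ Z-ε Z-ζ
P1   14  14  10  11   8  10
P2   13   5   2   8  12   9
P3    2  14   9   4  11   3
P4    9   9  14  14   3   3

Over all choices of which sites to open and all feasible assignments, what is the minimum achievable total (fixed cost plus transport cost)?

450

Open {P3, P4}; cheapest assignment that respects the capacities:
  P3 (cap 39, load 34): Z-α, Z-β, Z-γ, Z-δ, Z-ζ — cost 6×2 + 8×14 + 2×9 + 9×4 + 9×3 = 205
  P4 (cap 18, load 12): Z-ε — cost 12×3 = 36
  Shipping 241, fixed 209 → total 450.
  Any other capacity-feasible assignment to {P3, P4} ships for at least 241.
Compare {P1, P3}: its best feasible assignment gives total 494.
Compare {P1, P3, P4}: its best feasible assignment gives total 542.
Every other set of open sites that can feasibly serve all demand totals ≥ 494 even under its best assignment. Minimum: 450.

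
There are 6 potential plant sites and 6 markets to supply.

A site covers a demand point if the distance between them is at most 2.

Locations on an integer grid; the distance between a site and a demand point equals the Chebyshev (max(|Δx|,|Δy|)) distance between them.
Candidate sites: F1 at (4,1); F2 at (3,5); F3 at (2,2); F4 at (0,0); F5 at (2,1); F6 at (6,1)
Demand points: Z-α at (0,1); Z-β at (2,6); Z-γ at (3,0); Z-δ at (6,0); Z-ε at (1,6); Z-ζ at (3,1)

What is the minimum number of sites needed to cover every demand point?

3

Coverage sets (demand points within 2 of each site):
  F1: {Z-γ, Z-δ, Z-ζ}
  F2: {Z-β, Z-ε}
  F3: {Z-α, Z-γ, Z-ζ}
  F4: {Z-α}
  F5: {Z-α, Z-γ, Z-ζ}
  F6: {Z-δ}
No 2 sites suffice: every size-2 union leaves at least one demand point uncovered.
But {F1, F2, F3} covers everything, so the minimum is 3.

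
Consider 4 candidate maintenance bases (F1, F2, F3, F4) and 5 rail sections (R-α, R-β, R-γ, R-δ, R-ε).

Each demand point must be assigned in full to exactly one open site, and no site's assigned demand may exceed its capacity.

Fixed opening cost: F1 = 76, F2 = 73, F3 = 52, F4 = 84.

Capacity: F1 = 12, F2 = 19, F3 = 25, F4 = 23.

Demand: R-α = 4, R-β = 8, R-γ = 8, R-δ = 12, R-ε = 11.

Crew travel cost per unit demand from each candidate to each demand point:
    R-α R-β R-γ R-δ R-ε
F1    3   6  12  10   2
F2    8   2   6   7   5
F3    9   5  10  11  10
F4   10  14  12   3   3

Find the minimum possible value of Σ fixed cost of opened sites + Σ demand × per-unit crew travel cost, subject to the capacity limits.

361

Open {F3, F4}; cheapest assignment that respects the capacities:
  F3 (cap 25, load 20): R-α, R-β, R-γ — cost 4×9 + 8×5 + 8×10 = 156
  F4 (cap 23, load 23): R-δ, R-ε — cost 12×3 + 11×3 = 69
  Shipping 225, fixed 136 → total 361.
  Any other capacity-feasible assignment to {F3, F4} ships for at least 225.
Compare {F1, F2, F4}: its best feasible assignment gives total 378.
Compare {F2, F3, F4}: its best feasible assignment gives total 378.
Every other set of open sites that can feasibly serve all demand totals ≥ 378 even under its best assignment. Minimum: 361.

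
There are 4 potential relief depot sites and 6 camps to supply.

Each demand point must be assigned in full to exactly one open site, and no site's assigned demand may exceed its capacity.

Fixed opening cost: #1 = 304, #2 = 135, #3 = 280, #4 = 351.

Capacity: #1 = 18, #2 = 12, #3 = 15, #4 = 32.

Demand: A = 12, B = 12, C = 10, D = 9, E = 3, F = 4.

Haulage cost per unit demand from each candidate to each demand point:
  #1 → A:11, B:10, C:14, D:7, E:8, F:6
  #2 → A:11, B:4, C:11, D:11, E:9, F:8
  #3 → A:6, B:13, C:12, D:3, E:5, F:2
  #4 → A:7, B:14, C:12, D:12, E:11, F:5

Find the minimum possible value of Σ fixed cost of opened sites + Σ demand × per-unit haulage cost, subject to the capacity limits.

Open {#2, #3, #4}; cheapest assignment that respects the capacities:
  #2 (cap 12, load 12): B — cost 12×4 = 48
  #3 (cap 15, load 12): D, E — cost 9×3 + 3×5 = 42
  #4 (cap 32, load 26): A, C, F — cost 12×7 + 10×12 + 4×5 = 224
  Shipping 314, fixed 766 → total 1080.
  Any other capacity-feasible assignment to {#2, #3, #4} ships for at least 314.
Compare {#1, #2, #4}: its best feasible assignment gives total 1149.
Compare {#1, #3, #4}: its best feasible assignment gives total 1318.
Every other set of open sites that can feasibly serve all demand totals ≥ 1149 even under its best assignment. Minimum: 1080.

1080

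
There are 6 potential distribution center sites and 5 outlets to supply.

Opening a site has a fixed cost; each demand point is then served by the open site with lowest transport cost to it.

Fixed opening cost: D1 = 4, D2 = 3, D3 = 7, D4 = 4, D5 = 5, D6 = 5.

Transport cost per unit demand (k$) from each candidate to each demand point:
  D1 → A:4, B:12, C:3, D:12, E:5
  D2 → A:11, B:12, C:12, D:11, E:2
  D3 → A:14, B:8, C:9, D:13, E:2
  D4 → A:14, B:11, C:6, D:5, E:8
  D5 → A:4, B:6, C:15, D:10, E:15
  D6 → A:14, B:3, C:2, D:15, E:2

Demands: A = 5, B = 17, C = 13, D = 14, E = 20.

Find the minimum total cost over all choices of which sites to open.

Open {D1, D4, D6}: assign each demand point to its cheapest open site.
  A→D1 5×4=20, B→D6 17×3=51, C→D6 13×2=26, D→D4 14×5=70, E→D6 20×2=40
  transport cost 207, fixed 13 → total 220.
Compare {D4, D5, D6}: transport cost 207 + fixed 14 = 221.
Compare {D1, D2, D4, D6}: transport cost 207 + fixed 16 = 223.
Compare {D2, D4, D5, D6}: transport cost 207 + fixed 17 = 224.
All other subsets cost ≥ 221. Minimum total cost: 220.

220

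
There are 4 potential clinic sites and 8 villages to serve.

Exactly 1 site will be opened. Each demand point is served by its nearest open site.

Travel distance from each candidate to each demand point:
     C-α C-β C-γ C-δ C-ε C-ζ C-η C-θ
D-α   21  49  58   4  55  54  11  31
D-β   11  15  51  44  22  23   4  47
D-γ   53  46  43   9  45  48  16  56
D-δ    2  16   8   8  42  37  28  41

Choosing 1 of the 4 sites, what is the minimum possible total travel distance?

Open {D-δ}.
  C-α→D-δ 2, C-β→D-δ 16, C-γ→D-δ 8, C-δ→D-δ 8, C-ε→D-δ 42, C-ζ→D-δ 37, C-η→D-δ 28, C-θ→D-δ 41  ⇒ total 182.
Compare {D-β}: total 217.
Compare {D-α}: total 283.
No size-1 selection does better; minimum is 182.

182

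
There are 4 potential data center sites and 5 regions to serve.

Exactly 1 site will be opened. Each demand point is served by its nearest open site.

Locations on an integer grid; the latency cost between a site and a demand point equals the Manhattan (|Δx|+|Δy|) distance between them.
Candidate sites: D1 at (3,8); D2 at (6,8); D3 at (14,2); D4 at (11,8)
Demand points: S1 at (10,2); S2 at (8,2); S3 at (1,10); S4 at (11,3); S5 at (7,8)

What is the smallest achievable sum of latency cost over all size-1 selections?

36

Open {D2}.
  S1→D2 10, S2→D2 8, S3→D2 7, S4→D2 10, S5→D2 1  ⇒ total 36.
Compare {D4}: total 37.
Compare {D1}: total 45.
No size-1 selection does better; minimum is 36.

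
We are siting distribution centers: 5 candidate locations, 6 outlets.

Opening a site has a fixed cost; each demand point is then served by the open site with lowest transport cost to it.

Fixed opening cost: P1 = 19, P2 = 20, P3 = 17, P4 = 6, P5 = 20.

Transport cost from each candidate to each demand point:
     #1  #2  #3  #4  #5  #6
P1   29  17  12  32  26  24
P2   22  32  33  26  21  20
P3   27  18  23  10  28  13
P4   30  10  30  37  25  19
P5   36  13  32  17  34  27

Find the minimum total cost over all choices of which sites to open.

131

Open {P3, P4}: assign each demand point to its cheapest open site.
  #1→P3 27, #2→P4 10, #3→P3 23, #4→P3 10, #5→P4 25, #6→P3 13
  transport cost 108, fixed 23 → total 131.
Compare {P3}: transport cost 119 + fixed 17 = 136.
Compare {P1, P3, P4}: transport cost 97 + fixed 42 = 139.
Compare {P1, P3}: transport cost 105 + fixed 36 = 141.
All other subsets cost ≥ 136. Minimum total cost: 131.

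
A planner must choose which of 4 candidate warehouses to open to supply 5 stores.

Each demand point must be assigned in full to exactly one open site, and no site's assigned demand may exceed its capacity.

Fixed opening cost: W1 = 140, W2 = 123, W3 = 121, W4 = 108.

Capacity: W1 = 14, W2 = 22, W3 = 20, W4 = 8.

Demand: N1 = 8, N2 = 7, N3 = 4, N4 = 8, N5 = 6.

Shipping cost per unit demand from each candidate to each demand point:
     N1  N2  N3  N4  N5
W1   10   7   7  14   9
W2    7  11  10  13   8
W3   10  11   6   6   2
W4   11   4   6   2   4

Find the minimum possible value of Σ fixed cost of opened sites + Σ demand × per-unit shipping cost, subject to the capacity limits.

Open {W2, W3}; cheapest assignment that respects the capacities:
  W2 (cap 22, load 15): N1, N2 — cost 8×7 + 7×11 = 133
  W3 (cap 20, load 18): N3, N4, N5 — cost 4×6 + 8×6 + 6×2 = 84
  Shipping 217, fixed 244 → total 461.
  Any other capacity-feasible assignment to {W2, W3} ships for at least 217.
Compare {W1, W3}: its best feasible assignment gives total 516.
Compare {W2, W3, W4}: its best feasible assignment gives total 520.
Every other set of open sites that can feasibly serve all demand totals ≥ 516 even under its best assignment. Minimum: 461.

461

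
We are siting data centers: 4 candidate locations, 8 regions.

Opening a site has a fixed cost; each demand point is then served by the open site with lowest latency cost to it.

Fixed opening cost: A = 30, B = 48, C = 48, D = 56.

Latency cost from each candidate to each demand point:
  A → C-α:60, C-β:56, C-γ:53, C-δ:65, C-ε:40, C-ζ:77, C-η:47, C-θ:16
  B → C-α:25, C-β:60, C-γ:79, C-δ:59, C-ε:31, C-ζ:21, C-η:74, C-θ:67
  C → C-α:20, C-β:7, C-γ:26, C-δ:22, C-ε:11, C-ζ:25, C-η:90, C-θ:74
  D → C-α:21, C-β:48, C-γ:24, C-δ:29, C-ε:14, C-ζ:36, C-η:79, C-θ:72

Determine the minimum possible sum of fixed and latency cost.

252

Open {A, C}: assign each demand point to its cheapest open site.
  C-α→C 20, C-β→C 7, C-γ→C 26, C-δ→C 22, C-ε→C 11, C-ζ→C 25, C-η→A 47, C-θ→A 16
  latency cost 174, fixed 78 → total 252.
Compare {A, B, C}: latency cost 170 + fixed 126 = 296.
Compare {A, C, D}: latency cost 172 + fixed 134 = 306.
Compare {A, D}: latency cost 235 + fixed 86 = 321.
All other subsets cost ≥ 296. Minimum total cost: 252.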